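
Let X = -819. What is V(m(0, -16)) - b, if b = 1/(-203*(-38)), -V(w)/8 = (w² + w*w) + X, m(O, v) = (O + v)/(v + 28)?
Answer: 452904359/69426 ≈ 6523.6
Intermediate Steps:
m(O, v) = (O + v)/(28 + v)
V(w) = 6552 - 16*w² (V(w) = -8*((w² + w*w) - 819) = -8*((w² + w²) - 819) = -8*(2*w² - 819) = -8*(-819 + 2*w²) = 6552 - 16*w²)
b = 1/7714 ≈ 0.00012963
V(m(0, -16)) - b = (6552 - 16*(0 - 16)²/(28 - 16)²) - 1*1/7714 = (6552 - 16*(-16/12)²) - 1/7714 = (6552 - 16*((1/12)*(-16))²) - 1/7714 = (6552 - 16*(-4/3)²) - 1/7714 = (6552 - 16*16/9) - 1/7714 = (6552 - 256/9) - 1/7714 = 58712/9 - 1/7714 = 452904359/69426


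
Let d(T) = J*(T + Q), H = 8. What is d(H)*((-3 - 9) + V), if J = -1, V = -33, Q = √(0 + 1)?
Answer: 405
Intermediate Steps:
Q = 1 (Q = √1 = 1)
d(T) = -1 - T (d(T) = -(T + 1) = -(1 + T) = -1 - T)
d(H)*((-3 - 9) + V) = (-1 - 1*8)*((-3 - 9) - 33) = (-1 - 8)*(-12 - 33) = -9*(-45) = 405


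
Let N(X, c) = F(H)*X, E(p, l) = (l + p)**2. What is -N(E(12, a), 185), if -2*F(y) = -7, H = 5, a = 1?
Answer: -1183/2 ≈ -591.50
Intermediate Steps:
F(y) = 7/2 (F(y) = -1/2*(-7) = 7/2)
N(X, c) = 7*X/2
-N(E(12, a), 185) = -7*(1 + 12)**2/2 = -7*13**2/2 = -7*169/2 = -1*1183/2 = -1183/2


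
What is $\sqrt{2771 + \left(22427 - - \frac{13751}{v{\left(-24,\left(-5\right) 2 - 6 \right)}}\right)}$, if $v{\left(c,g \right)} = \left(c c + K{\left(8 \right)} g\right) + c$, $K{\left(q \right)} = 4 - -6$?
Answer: $\frac{\sqrt{19782734}}{28} \approx 158.85$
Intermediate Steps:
$K{\left(q \right)} = 10$ ($K{\left(q \right)} = 4 + 6 = 10$)
$v{\left(c,g \right)} = c + c^{2} + 10 g$ ($v{\left(c,g \right)} = \left(c c + 10 g\right) + c = \left(c^{2} + 10 g\right) + c = c + c^{2} + 10 g$)
$\sqrt{2771 + \left(22427 - - \frac{13751}{v{\left(-24,\left(-5\right) 2 - 6 \right)}}\right)} = \sqrt{2771 + \left(22427 - - \frac{13751}{-24 + \left(-24\right)^{2} + 10 \left(\left(-5\right) 2 - 6\right)}\right)} = \sqrt{2771 + \left(22427 - - \frac{13751}{-24 + 576 + 10 \left(-10 - 6\right)}\right)} = \sqrt{2771 + \left(22427 - - \frac{13751}{-24 + 576 + 10 \left(-16\right)}\right)} = \sqrt{2771 + \left(22427 - - \frac{13751}{-24 + 576 - 160}\right)} = \sqrt{2771 + \left(22427 - - \frac{13751}{392}\right)} = \sqrt{2771 + \left(22427 + \frac{13751}{392}\right)} = \sqrt{2771 + \frac{8805135}{392}} = \sqrt{\frac{9891367}{392}} = \frac{\sqrt{19782734}}{28}$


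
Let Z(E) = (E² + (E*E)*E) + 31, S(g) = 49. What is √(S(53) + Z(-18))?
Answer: 2*I*√1357 ≈ 73.675*I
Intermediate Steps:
Z(E) = 31 + E² + E³ (Z(E) = (E² + E²*E) + 31 = (E² + E³) + 31 = 31 + E² + E³)
√(S(53) + Z(-18)) = √(49 + (31 + (-18)² + (-18)³)) = √(49 + (31 + 324 - 5832)) = √(49 - 5477) = √(-5428) = 2*I*√1357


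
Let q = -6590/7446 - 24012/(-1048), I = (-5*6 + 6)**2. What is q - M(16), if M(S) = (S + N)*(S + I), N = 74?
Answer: -51949211401/975426 ≈ -53258.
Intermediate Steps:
I = 576 (I = (-30 + 6)**2 = (-24)**2 = 576)
q = 21485879/975426 (q = -6590*1/7446 - 24012*(-1/1048) = -3295/3723 + 6003/262 = 21485879/975426 ≈ 22.027)
M(S) = (74 + S)*(576 + S) (M(S) = (S + 74)*(S + 576) = (74 + S)*(576 + S))
q - M(16) = 21485879/975426 - (42624 + 16**2 + 650*16) = 21485879/975426 - (42624 + 256 + 10400) = 21485879/975426 - 1*53280 = 21485879/975426 - 53280 = -51949211401/975426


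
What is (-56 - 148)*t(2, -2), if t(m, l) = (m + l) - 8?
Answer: 1632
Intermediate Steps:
t(m, l) = -8 + l + m (t(m, l) = (l + m) - 8 = -8 + l + m)
(-56 - 148)*t(2, -2) = (-56 - 148)*(-8 - 2 + 2) = -204*(-8) = 1632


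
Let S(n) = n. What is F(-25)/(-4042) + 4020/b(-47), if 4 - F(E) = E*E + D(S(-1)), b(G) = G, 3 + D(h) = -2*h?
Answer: -172550/2021 ≈ -85.379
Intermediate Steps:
D(h) = -3 - 2*h
F(E) = 5 - E² (F(E) = 4 - (E*E + (-3 - 2*(-1))) = 4 - (E² + (-3 + 2)) = 4 - (E² - 1) = 4 - (-1 + E²) = 4 + (1 - E²) = 5 - E²)
F(-25)/(-4042) + 4020/b(-47) = (5 - 1*(-25)²)/(-4042) + 4020/(-47) = (5 - 1*625)*(-1/4042) + 4020*(-1/47) = (5 - 625)*(-1/4042) - 4020/47 = -620*(-1/4042) - 4020/47 = 310/2021 - 4020/47 = -172550/2021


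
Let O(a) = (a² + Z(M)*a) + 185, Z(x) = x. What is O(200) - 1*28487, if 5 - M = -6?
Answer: 13898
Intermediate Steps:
M = 11 (M = 5 - 1*(-6) = 5 + 6 = 11)
O(a) = 185 + a² + 11*a (O(a) = (a² + 11*a) + 185 = 185 + a² + 11*a)
O(200) - 1*28487 = (185 + 200² + 11*200) - 1*28487 = (185 + 40000 + 2200) - 28487 = 42385 - 28487 = 13898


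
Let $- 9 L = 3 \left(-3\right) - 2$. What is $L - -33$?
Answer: $\frac{308}{9} \approx 34.222$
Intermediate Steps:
$L = \frac{11}{9}$ ($L = - \frac{3 \left(-3\right) - 2}{9} = - \frac{-9 - 2}{9} = \left(- \frac{1}{9}\right) \left(-11\right) = \frac{11}{9} \approx 1.2222$)
$L - -33 = \frac{11}{9} - -33 = \frac{11}{9} + 33 = \frac{308}{9}$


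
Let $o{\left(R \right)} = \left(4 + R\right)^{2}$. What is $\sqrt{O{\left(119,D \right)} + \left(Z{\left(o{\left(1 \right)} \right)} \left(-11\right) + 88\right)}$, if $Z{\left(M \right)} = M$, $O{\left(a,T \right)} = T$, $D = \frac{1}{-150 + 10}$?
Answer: $\frac{3 i \sqrt{101815}}{70} \approx 13.675 i$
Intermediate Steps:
$D = - \frac{1}{140}$ ($D = \frac{1}{-140} = - \frac{1}{140} \approx -0.0071429$)
$\sqrt{O{\left(119,D \right)} + \left(Z{\left(o{\left(1 \right)} \right)} \left(-11\right) + 88\right)} = \sqrt{- \frac{1}{140} + \left(\left(4 + 1\right)^{2} \left(-11\right) + 88\right)} = \sqrt{- \frac{1}{140} + \left(5^{2} \left(-11\right) + 88\right)} = \sqrt{- \frac{1}{140} + \left(25 \left(-11\right) + 88\right)} = \sqrt{- \frac{1}{140} + \left(-275 + 88\right)} = \sqrt{- \frac{1}{140} - 187} = \sqrt{- \frac{26181}{140}} = \frac{3 i \sqrt{101815}}{70}$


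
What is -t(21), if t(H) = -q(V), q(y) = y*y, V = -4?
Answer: 16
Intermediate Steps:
q(y) = y**2
t(H) = -16 (t(H) = -1*(-4)**2 = -1*16 = -16)
-t(21) = -1*(-16) = 16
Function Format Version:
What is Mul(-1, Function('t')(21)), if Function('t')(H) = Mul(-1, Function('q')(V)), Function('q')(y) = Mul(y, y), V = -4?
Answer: 16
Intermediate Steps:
Function('q')(y) = Pow(y, 2)
Function('t')(H) = -16 (Function('t')(H) = Mul(-1, Pow(-4, 2)) = Mul(-1, 16) = -16)
Mul(-1, Function('t')(21)) = Mul(-1, -16) = 16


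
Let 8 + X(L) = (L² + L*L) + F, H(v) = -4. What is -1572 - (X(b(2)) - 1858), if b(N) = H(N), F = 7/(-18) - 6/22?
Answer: 52007/198 ≈ 262.66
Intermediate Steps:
F = -131/198 (F = 7*(-1/18) - 6*1/22 = -7/18 - 3/11 = -131/198 ≈ -0.66162)
b(N) = -4
X(L) = -1715/198 + 2*L² (X(L) = -8 + ((L² + L*L) - 131/198) = -8 + ((L² + L²) - 131/198) = -8 + (2*L² - 131/198) = -8 + (-131/198 + 2*L²) = -1715/198 + 2*L²)
-1572 - (X(b(2)) - 1858) = -1572 - ((-1715/198 + 2*(-4)²) - 1858) = -1572 - ((-1715/198 + 2*16) - 1858) = -1572 - ((-1715/198 + 32) - 1858) = -1572 - (4621/198 - 1858) = -1572 - 1*(-363263/198) = -1572 + 363263/198 = 52007/198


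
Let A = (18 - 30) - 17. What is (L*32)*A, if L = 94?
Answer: -87232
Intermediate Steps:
A = -29 (A = -12 - 17 = -29)
(L*32)*A = (94*32)*(-29) = 3008*(-29) = -87232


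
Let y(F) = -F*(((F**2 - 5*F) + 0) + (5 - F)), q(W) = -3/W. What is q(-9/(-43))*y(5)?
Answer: 0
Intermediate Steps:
y(F) = -F*(5 + F**2 - 6*F) (y(F) = -F*((F**2 - 5*F) + (5 - F)) = -F*(5 + F**2 - 6*F))
q(-9/(-43))*y(5) = (-3/((-9/(-43))))*(5*(-5 - 1*5**2 + 6*5)) = (-3/((-9*(-1/43))))*(5*(-5 - 1*25 + 30)) = (-3/9/43)*(5*(-5 - 25 + 30)) = (-3*43/9)*(5*0) = -43/3*0 = 0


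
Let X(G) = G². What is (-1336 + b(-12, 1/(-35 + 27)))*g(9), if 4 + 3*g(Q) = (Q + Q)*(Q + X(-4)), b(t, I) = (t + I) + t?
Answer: -808821/4 ≈ -2.0221e+5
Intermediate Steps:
b(t, I) = I + 2*t (b(t, I) = (I + t) + t = I + 2*t)
g(Q) = -4/3 + 2*Q*(16 + Q)/3 (g(Q) = -4/3 + ((Q + Q)*(Q + (-4)²))/3 = -4/3 + ((2*Q)*(Q + 16))/3 = -4/3 + ((2*Q)*(16 + Q))/3 = -4/3 + (2*Q*(16 + Q))/3 = -4/3 + 2*Q*(16 + Q)/3)
(-1336 + b(-12, 1/(-35 + 27)))*g(9) = (-1336 + (1/(-35 + 27) + 2*(-12)))*(-4/3 + (⅔)*9² + (32/3)*9) = (-1336 + (1/(-8) - 24))*(-4/3 + (⅔)*81 + 96) = (-1336 + (-⅛ - 24))*(-4/3 + 54 + 96) = (-1336 - 193/8)*(446/3) = -10881/8*446/3 = -808821/4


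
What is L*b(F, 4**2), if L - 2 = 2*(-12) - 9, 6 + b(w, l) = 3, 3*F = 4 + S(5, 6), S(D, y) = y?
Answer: 93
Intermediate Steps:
F = 10/3 (F = (4 + 6)/3 = (1/3)*10 = 10/3 ≈ 3.3333)
b(w, l) = -3 (b(w, l) = -6 + 3 = -3)
L = -31 (L = 2 + (2*(-12) - 9) = 2 + (-24 - 9) = 2 - 33 = -31)
L*b(F, 4**2) = -31*(-3) = 93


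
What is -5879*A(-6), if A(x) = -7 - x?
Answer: 5879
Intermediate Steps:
-5879*A(-6) = -5879*(-7 - 1*(-6)) = -5879*(-7 + 6) = -5879*(-1) = 5879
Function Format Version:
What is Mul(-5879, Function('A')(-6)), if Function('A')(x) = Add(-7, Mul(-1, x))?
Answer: 5879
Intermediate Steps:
Mul(-5879, Function('A')(-6)) = Mul(-5879, Add(-7, Mul(-1, -6))) = Mul(-5879, Add(-7, 6)) = Mul(-5879, -1) = 5879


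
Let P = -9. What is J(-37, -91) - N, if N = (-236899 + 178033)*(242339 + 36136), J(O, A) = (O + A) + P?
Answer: 16392709213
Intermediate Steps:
J(O, A) = -9 + A + O (J(O, A) = (O + A) - 9 = (A + O) - 9 = -9 + A + O)
N = -16392709350 (N = -58866*278475 = -16392709350)
J(-37, -91) - N = (-9 - 91 - 37) - 1*(-16392709350) = -137 + 16392709350 = 16392709213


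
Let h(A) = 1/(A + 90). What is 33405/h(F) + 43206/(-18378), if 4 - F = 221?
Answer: -12994585606/3063 ≈ -4.2424e+6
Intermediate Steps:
F = -217 (F = 4 - 1*221 = 4 - 221 = -217)
h(A) = 1/(90 + A)
33405/h(F) + 43206/(-18378) = 33405/(1/(90 - 217)) + 43206/(-18378) = 33405/(1/(-127)) + 43206*(-1/18378) = 33405/(-1/127) - 7201/3063 = 33405*(-127) - 7201/3063 = -4242435 - 7201/3063 = -12994585606/3063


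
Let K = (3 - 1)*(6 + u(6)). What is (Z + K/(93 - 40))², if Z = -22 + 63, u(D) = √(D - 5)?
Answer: 4782969/2809 ≈ 1702.7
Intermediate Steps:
u(D) = √(-5 + D)
Z = 41
K = 14 (K = (3 - 1)*(6 + √(-5 + 6)) = 2*(6 + √1) = 2*(6 + 1) = 2*7 = 14)
(Z + K/(93 - 40))² = (41 + 14/(93 - 40))² = (41 + 14/53)² = (2187/53)² = 4782969/2809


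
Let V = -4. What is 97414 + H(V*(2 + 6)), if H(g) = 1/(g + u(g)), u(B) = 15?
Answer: 1656037/17 ≈ 97414.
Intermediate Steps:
H(g) = 1/(15 + g) (H(g) = 1/(g + 15) = 1/(15 + g))
97414 + H(V*(2 + 6)) = 97414 + 1/(15 - 4*(2 + 6)) = 97414 + 1/(15 - 4*8) = 97414 + 1/(15 - 32) = 97414 + 1/(-17) = 97414 - 1/17 = 1656037/17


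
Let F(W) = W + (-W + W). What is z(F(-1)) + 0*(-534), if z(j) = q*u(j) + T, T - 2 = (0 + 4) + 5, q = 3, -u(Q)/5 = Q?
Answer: 26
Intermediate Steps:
u(Q) = -5*Q
T = 11 (T = 2 + ((0 + 4) + 5) = 2 + (4 + 5) = 2 + 9 = 11)
F(W) = W (F(W) = W + 0 = W)
z(j) = 11 - 15*j (z(j) = 3*(-5*j) + 11 = -15*j + 11 = 11 - 15*j)
z(F(-1)) + 0*(-534) = (11 - 15*(-1)) + 0*(-534) = (11 + 15) + 0 = 26 + 0 = 26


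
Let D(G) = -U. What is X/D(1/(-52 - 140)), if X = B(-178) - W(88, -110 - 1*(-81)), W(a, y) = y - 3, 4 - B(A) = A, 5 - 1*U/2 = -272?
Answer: -107/277 ≈ -0.38628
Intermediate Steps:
U = 554 (U = 10 - 2*(-272) = 10 + 544 = 554)
B(A) = 4 - A
W(a, y) = -3 + y
D(G) = -554 (D(G) = -1*554 = -554)
X = 214 (X = (4 - 1*(-178)) - (-3 + (-110 - 1*(-81))) = (4 + 178) - (-3 + (-110 + 81)) = 182 - (-3 - 29) = 182 - 1*(-32) = 182 + 32 = 214)
X/D(1/(-52 - 140)) = 214/(-554) = 214*(-1/554) = -107/277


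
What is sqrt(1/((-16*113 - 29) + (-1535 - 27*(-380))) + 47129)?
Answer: 23*sqrt(1056717354)/3444 ≈ 217.09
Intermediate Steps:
sqrt(1/((-16*113 - 29) + (-1535 - 27*(-380))) + 47129) = sqrt(1/((-1808 - 29) + (-1535 - 1*(-10260))) + 47129) = sqrt(1/(-1837 + (-1535 + 10260)) + 47129) = sqrt(1/(-1837 + 8725) + 47129) = sqrt(1/6888 + 47129) = sqrt(324624553/6888) = 23*sqrt(1056717354)/3444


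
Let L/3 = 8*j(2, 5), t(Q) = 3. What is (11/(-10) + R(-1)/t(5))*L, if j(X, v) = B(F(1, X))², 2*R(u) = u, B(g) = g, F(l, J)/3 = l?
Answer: -1368/5 ≈ -273.60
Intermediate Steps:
F(l, J) = 3*l
R(u) = u/2
j(X, v) = 9 (j(X, v) = (3*1)² = 3² = 9)
L = 216 (L = 3*(8*9) = 3*72 = 216)
(11/(-10) + R(-1)/t(5))*L = (11/(-10) + ((½)*(-1))/3)*216 = (11*(-⅒) - ½*⅓)*216 = (-11/10 - ⅙)*216 = -19/15*216 = -1368/5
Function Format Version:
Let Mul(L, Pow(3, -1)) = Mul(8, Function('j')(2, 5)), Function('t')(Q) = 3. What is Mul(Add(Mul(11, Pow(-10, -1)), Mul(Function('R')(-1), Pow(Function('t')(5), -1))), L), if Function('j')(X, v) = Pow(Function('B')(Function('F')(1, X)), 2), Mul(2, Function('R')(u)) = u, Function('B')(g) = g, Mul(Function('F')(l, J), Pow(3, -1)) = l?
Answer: Rational(-1368, 5) ≈ -273.60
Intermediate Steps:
Function('F')(l, J) = Mul(3, l)
Function('R')(u) = Mul(Rational(1, 2), u)
Function('j')(X, v) = 9 (Function('j')(X, v) = Pow(Mul(3, 1), 2) = Pow(3, 2) = 9)
L = 216 (L = Mul(3, Mul(8, 9)) = Mul(3, 72) = 216)
Mul(Add(Mul(11, Pow(-10, -1)), Mul(Function('R')(-1), Pow(Function('t')(5), -1))), L) = Mul(Add(Mul(11, Pow(-10, -1)), Mul(Mul(Rational(1, 2), -1), Pow(3, -1))), 216) = Mul(Add(Mul(11, Rational(-1, 10)), Mul(Rational(-1, 2), Rational(1, 3))), 216) = Mul(Add(Rational(-11, 10), Rational(-1, 6)), 216) = Mul(Rational(-19, 15), 216) = Rational(-1368, 5)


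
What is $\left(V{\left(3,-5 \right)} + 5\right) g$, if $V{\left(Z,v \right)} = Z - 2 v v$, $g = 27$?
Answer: $-1134$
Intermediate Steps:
$V{\left(Z,v \right)} = Z - 2 v^{2}$
$\left(V{\left(3,-5 \right)} + 5\right) g = \left(\left(3 - 2 \left(-5\right)^{2}\right) + 5\right) 27 = \left(\left(3 - 50\right) + 5\right) 27 = \left(-47 + 5\right) 27 = \left(-42\right) 27 = -1134$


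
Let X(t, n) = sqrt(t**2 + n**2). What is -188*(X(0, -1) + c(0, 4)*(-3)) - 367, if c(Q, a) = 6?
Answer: 2829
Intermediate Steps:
X(t, n) = sqrt(n**2 + t**2)
-188*(X(0, -1) + c(0, 4)*(-3)) - 367 = -188*(sqrt((-1)**2 + 0**2) + 6*(-3)) - 367 = -188*(sqrt(1 + 0) - 18) - 367 = -188*(sqrt(1) - 18) - 367 = -188*(1 - 18) - 367 = -188*(-17) - 367 = 3196 - 367 = 2829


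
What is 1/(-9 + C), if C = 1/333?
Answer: -333/2996 ≈ -0.11115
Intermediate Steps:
C = 1/333 ≈ 0.0030030
1/(-9 + C) = 1/(-9 + 1/333) = 1/(-2996/333) = -333/2996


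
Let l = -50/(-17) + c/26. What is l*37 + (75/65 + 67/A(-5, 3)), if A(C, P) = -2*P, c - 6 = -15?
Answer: 57020/663 ≈ 86.003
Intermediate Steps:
c = -9 (c = 6 - 15 = -9)
l = 1147/442 (l = -50/(-17) - 9/26 = -50*(-1/17) - 9*1/26 = 50/17 - 9/26 = 1147/442 ≈ 2.5950)
l*37 + (75/65 + 67/A(-5, 3)) = (1147/442)*37 + (75/65 + 67/((-2*3))) = 42439/442 + (75*(1/65) + 67/(-6)) = 42439/442 + (15/13 + 67*(-⅙)) = 42439/442 + (15/13 - 67/6) = 42439/442 - 781/78 = 57020/663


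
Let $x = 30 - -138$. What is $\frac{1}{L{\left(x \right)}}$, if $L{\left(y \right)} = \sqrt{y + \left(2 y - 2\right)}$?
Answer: $\frac{\sqrt{502}}{502} \approx 0.044632$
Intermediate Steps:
$x = 168$ ($x = 30 + 138 = 168$)
$L{\left(y \right)} = \sqrt{-2 + 3 y}$ ($L{\left(y \right)} = \sqrt{y + \left(-2 + 2 y\right)} = \sqrt{-2 + 3 y}$)
$\frac{1}{L{\left(x \right)}} = \frac{1}{\sqrt{-2 + 3 \cdot 168}} = \frac{1}{\sqrt{-2 + 504}} = \frac{1}{\sqrt{502}} = \frac{\sqrt{502}}{502}$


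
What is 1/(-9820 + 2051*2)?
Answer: -1/5718 ≈ -0.00017489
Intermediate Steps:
1/(-9820 + 2051*2) = 1/(-9820 + 4102) = 1/(-5718) = -1/5718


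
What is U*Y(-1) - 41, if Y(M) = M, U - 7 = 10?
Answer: -58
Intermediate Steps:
U = 17 (U = 7 + 10 = 17)
U*Y(-1) - 41 = 17*(-1) - 41 = -17 - 41 = -58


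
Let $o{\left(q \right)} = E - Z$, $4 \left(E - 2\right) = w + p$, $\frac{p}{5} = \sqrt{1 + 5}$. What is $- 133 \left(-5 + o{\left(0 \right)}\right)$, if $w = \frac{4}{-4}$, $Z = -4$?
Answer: $- \frac{399}{4} - \frac{665 \sqrt{6}}{4} \approx -506.98$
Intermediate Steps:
$w = -1$ ($w = 4 \left(- \frac{1}{4}\right) = -1$)
$p = 5 \sqrt{6}$ ($p = 5 \sqrt{1 + 5} = 5 \sqrt{6} \approx 12.247$)
$E = \frac{7}{4} + \frac{5 \sqrt{6}}{4}$ ($E = 2 + \frac{-1 + 5 \sqrt{6}}{4} = 2 - \left(\frac{1}{4} - \frac{5 \sqrt{6}}{4}\right) = \frac{7}{4} + \frac{5 \sqrt{6}}{4} \approx 4.8119$)
$o{\left(q \right)} = \frac{23}{4} + \frac{5 \sqrt{6}}{4}$ ($o{\left(q \right)} = \left(\frac{7}{4} + \frac{5 \sqrt{6}}{4}\right) - -4 = \left(\frac{7}{4} + \frac{5 \sqrt{6}}{4}\right) + 4 = \frac{23}{4} + \frac{5 \sqrt{6}}{4}$)
$- 133 \left(-5 + o{\left(0 \right)}\right) = - 133 \left(-5 + \left(\frac{23}{4} + \frac{5 \sqrt{6}}{4}\right)\right) = - 133 \left(\frac{3}{4} + \frac{5 \sqrt{6}}{4}\right) = - \frac{399}{4} - \frac{665 \sqrt{6}}{4}$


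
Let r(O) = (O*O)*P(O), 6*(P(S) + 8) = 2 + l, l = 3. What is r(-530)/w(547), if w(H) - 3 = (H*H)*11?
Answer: -3019675/4936953 ≈ -0.61165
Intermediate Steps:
w(H) = 3 + 11*H² (w(H) = 3 + (H*H)*11 = 3 + H²*11 = 3 + 11*H²)
P(S) = -43/6 (P(S) = -8 + (2 + 3)/6 = -8 + (⅙)*5 = -8 + ⅚ = -43/6)
r(O) = -43*O²/6 (r(O) = (O*O)*(-43/6) = O²*(-43/6) = -43*O²/6)
r(-530)/w(547) = (-43/6*(-530)²)/(3 + 11*547²) = (-43/6*280900)/(3 + 11*299209) = -6039350/(3*(3 + 3291299)) = -6039350/3/3291302 = -6039350/3*1/3291302 = -3019675/4936953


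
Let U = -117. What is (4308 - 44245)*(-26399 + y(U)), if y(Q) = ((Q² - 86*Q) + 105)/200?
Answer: 26238329441/25 ≈ 1.0495e+9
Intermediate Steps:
y(Q) = 21/40 - 43*Q/100 + Q²/200 (y(Q) = (105 + Q² - 86*Q)*(1/200) = 21/40 - 43*Q/100 + Q²/200)
(4308 - 44245)*(-26399 + y(U)) = (4308 - 44245)*(-26399 + (21/40 - 43/100*(-117) + (1/200)*(-117)²)) = -39937*(-26399 + (21/40 + 5031/100 + (1/200)*13689)) = -39937*(-26399 + (21/40 + 5031/100 + 13689/200)) = -39937*(-26399 + 2982/25) = -39937*(-656993/25) = 26238329441/25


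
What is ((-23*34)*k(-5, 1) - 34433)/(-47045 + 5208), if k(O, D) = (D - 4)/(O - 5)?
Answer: 173338/209185 ≈ 0.82864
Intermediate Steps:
k(O, D) = (-4 + D)/(-5 + O)
((-23*34)*k(-5, 1) - 34433)/(-47045 + 5208) = ((-23*34)*((-4 + 1)/(-5 - 5)) - 34433)/(-47045 + 5208) = (-782*(-3)/(-10) - 34433)/(-41837) = (-(-391)*(-3)/5 - 34433)*(-1/41837) = (-782*3/10 - 34433)*(-1/41837) = (-1173/5 - 34433)*(-1/41837) = -173338/5*(-1/41837) = 173338/209185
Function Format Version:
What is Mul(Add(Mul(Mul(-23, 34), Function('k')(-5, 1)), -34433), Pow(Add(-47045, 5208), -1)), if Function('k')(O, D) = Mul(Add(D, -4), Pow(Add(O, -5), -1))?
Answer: Rational(173338, 209185) ≈ 0.82864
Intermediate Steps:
Function('k')(O, D) = Mul(Pow(Add(-5, O), -1), Add(-4, D)) (Function('k')(O, D) = Mul(Add(-4, D), Pow(Add(-5, O), -1)) = Mul(Pow(Add(-5, O), -1), Add(-4, D)))
Mul(Add(Mul(Mul(-23, 34), Function('k')(-5, 1)), -34433), Pow(Add(-47045, 5208), -1)) = Mul(Add(Mul(Mul(-23, 34), Mul(Pow(Add(-5, -5), -1), Add(-4, 1))), -34433), Pow(Add(-47045, 5208), -1)) = Mul(Add(Mul(-782, Mul(Pow(-10, -1), -3)), -34433), Pow(-41837, -1)) = Mul(Add(Mul(-782, Mul(Rational(-1, 10), -3)), -34433), Rational(-1, 41837)) = Mul(Add(Mul(-782, Rational(3, 10)), -34433), Rational(-1, 41837)) = Mul(Add(Rational(-1173, 5), -34433), Rational(-1, 41837)) = Mul(Rational(-173338, 5), Rational(-1, 41837)) = Rational(173338, 209185)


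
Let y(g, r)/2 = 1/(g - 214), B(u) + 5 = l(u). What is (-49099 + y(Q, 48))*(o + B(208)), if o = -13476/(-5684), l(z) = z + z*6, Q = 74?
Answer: -709808737844/9947 ≈ -7.1359e+7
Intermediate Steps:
l(z) = 7*z (l(z) = z + 6*z = 7*z)
o = 3369/1421 (o = -13476*(-1/5684) = 3369/1421 ≈ 2.3709)
B(u) = -5 + 7*u
y(g, r) = 2/(-214 + g) (y(g, r) = 2/(g - 214) = 2/(-214 + g))
(-49099 + y(Q, 48))*(o + B(208)) = (-49099 + 2/(-214 + 74))*(3369/1421 + (-5 + 7*208)) = (-49099 + 2/(-140))*(3369/1421 + (-5 + 1456)) = (-49099 + 2*(-1/140))*(3369/1421 + 1451) = (-49099 - 1/70)*(2065240/1421) = -3436931/70*2065240/1421 = -709808737844/9947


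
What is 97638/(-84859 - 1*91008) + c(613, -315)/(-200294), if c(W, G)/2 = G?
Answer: -9722754681/17612552449 ≈ -0.55204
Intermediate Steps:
c(W, G) = 2*G
97638/(-84859 - 1*91008) + c(613, -315)/(-200294) = 97638/(-84859 - 1*91008) + (2*(-315))/(-200294) = 97638/(-84859 - 91008) - 630*(-1/200294) = 97638/(-175867) + 315/100147 = 97638*(-1/175867) + 315/100147 = -97638/175867 + 315/100147 = -9722754681/17612552449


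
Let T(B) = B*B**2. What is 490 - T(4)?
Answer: 426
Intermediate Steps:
T(B) = B**3
490 - T(4) = 490 - 1*4**3 = 490 - 1*64 = 490 - 64 = 426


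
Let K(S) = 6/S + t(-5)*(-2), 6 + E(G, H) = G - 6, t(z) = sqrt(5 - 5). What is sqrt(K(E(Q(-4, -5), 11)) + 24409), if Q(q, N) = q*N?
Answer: sqrt(97639)/2 ≈ 156.24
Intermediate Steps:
t(z) = 0 (t(z) = sqrt(0) = 0)
Q(q, N) = N*q
E(G, H) = -12 + G (E(G, H) = -6 + (G - 6) = -6 + (-6 + G) = -12 + G)
K(S) = 6/S (K(S) = 6/S + 0*(-2) = 6/S + 0 = 6/S)
sqrt(K(E(Q(-4, -5), 11)) + 24409) = sqrt(6/(-12 - 5*(-4)) + 24409) = sqrt(6/(-12 + 20) + 24409) = sqrt(6/8 + 24409) = sqrt(6*(1/8) + 24409) = sqrt(3/4 + 24409) = sqrt(97639/4) = sqrt(97639)/2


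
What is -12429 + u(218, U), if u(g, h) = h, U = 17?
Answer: -12412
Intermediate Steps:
-12429 + u(218, U) = -12429 + 17 = -12412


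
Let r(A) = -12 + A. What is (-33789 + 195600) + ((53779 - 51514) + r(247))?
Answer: 164311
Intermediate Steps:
(-33789 + 195600) + ((53779 - 51514) + r(247)) = (-33789 + 195600) + ((53779 - 51514) + (-12 + 247)) = 161811 + (2265 + 235) = 161811 + 2500 = 164311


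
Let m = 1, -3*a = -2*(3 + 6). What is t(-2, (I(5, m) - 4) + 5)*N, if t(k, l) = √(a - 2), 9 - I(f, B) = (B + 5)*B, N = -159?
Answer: -318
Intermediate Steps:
a = 6 (a = -(-2)*(3 + 6)/3 = -(-2)*9/3 = -⅓*(-18) = 6)
I(f, B) = 9 - B*(5 + B) (I(f, B) = 9 - (B + 5)*B = 9 - (5 + B)*B = 9 - B*(5 + B))
t(k, l) = 2 (t(k, l) = √(6 - 2) = √4 = 2)
t(-2, (I(5, m) - 4) + 5)*N = 2*(-159) = -318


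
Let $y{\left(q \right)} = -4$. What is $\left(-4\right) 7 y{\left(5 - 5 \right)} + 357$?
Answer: $469$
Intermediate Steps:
$\left(-4\right) 7 y{\left(5 - 5 \right)} + 357 = \left(-4\right) 7 \left(-4\right) + 357 = \left(-28\right) \left(-4\right) + 357 = 112 + 357 = 469$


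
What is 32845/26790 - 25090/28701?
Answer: 18034883/51259986 ≈ 0.35183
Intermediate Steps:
32845/26790 - 25090/28701 = 32845*(1/26790) - 25090*1/28701 = 6569/5358 - 25090/28701 = 18034883/51259986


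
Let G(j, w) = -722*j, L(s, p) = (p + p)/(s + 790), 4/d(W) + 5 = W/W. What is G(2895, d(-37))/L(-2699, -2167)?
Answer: -1995086355/2167 ≈ -9.2067e+5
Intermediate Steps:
d(W) = -1 (d(W) = 4/(-5 + W/W) = 4/(-5 + 1) = 4/(-4) = 4*(-1/4) = -1)
L(s, p) = 2*p/(790 + s) (L(s, p) = (2*p)/(790 + s) = 2*p/(790 + s))
G(2895, d(-37))/L(-2699, -2167) = (-722*2895)/((2*(-2167)/(790 - 2699))) = -2090190/(2*(-2167)/(-1909)) = -2090190/(2*(-2167)*(-1/1909)) = -2090190/4334/1909 = -2090190*1909/4334 = -1995086355/2167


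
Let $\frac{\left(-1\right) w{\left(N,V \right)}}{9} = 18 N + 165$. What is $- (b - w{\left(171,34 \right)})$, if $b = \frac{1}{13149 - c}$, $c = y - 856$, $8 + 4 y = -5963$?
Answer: $- \frac{1809331321}{61991} \approx -29187.0$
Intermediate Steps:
$y = - \frac{5971}{4}$ ($y = -2 + \frac{1}{4} \left(-5963\right) = -2 - \frac{5963}{4} = - \frac{5971}{4} \approx -1492.8$)
$c = - \frac{9395}{4}$ ($c = - \frac{5971}{4} - 856 = - \frac{9395}{4} \approx -2348.8$)
$w{\left(N,V \right)} = -1485 - 162 N$ ($w{\left(N,V \right)} = - 9 \left(18 N + 165\right) = - 9 \left(165 + 18 N\right) = -1485 - 162 N$)
$b = \frac{4}{61991}$ ($b = \frac{1}{13149 - - \frac{9395}{4}} = \frac{1}{13149 + \frac{9395}{4}} = \frac{1}{\frac{61991}{4}} = \frac{4}{61991} \approx 6.4526 \cdot 10^{-5}$)
$- (b - w{\left(171,34 \right)}) = - (\frac{4}{61991} - \left(-1485 - 27702\right)) = - (\frac{4}{61991} - -29187) = - (\frac{4}{61991} + 29187) = \left(-1\right) \frac{1809331321}{61991} = - \frac{1809331321}{61991}$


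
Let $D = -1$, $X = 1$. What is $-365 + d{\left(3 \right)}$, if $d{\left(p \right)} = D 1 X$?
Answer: $-366$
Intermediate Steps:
$d{\left(p \right)} = -1$ ($d{\left(p \right)} = \left(-1\right) 1 \cdot 1 = \left(-1\right) 1 = -1$)
$-365 + d{\left(3 \right)} = -365 - 1 = -366$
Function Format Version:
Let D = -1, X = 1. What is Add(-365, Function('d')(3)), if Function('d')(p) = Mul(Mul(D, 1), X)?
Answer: -366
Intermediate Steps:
Function('d')(p) = -1 (Function('d')(p) = Mul(Mul(-1, 1), 1) = Mul(-1, 1) = -1)
Add(-365, Function('d')(3)) = Add(-365, -1) = -366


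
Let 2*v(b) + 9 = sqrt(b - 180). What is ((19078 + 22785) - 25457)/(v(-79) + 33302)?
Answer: 546278785/1108723571 - 8203*I*sqrt(259)/1108723571 ≈ 0.49271 - 0.00011907*I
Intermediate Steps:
v(b) = -9/2 + sqrt(-180 + b)/2 (v(b) = -9/2 + sqrt(b - 180)/2 = -9/2 + sqrt(-180 + b)/2)
((19078 + 22785) - 25457)/(v(-79) + 33302) = ((19078 + 22785) - 25457)/((-9/2 + sqrt(-180 - 79)/2) + 33302) = (41863 - 25457)/((-9/2 + sqrt(-259)/2) + 33302) = 16406/((-9/2 + (I*sqrt(259))/2) + 33302) = 16406/((-9/2 + I*sqrt(259)/2) + 33302) = 16406/(66595/2 + I*sqrt(259)/2)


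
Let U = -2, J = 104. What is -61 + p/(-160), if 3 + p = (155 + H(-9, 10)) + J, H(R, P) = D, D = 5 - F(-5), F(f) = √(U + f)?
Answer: -10021/160 + I*√7/160 ≈ -62.631 + 0.016536*I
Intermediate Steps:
F(f) = √(-2 + f)
D = 5 - I*√7 (D = 5 - √(-2 - 5) = 5 - √(-7) = 5 - I*√7 ≈ 5.0 - 2.6458*I)
H(R, P) = 5 - I*√7
p = 261 - I*√7 (p = -3 + ((155 + (5 - I*√7)) + 104) = -3 + ((160 - I*√7) + 104) = -3 + (264 - I*√7) = 261 - I*√7 ≈ 261.0 - 2.6458*I)
-61 + p/(-160) = -61 + (261 - I*√7)/(-160) = -61 - (261 - I*√7)/160 = -61 + (-261/160 + I*√7/160) = -10021/160 + I*√7/160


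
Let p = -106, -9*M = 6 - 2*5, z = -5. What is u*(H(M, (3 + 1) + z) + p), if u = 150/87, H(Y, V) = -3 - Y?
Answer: -49250/261 ≈ -188.70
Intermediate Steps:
M = 4/9 (M = -(6 - 2*5)/9 = -(6 - 10)/9 = -1/9*(-4) = 4/9 ≈ 0.44444)
u = 50/29 (u = 150*(1/87) = 50/29 ≈ 1.7241)
u*(H(M, (3 + 1) + z) + p) = 50*((-3 - 1*4/9) - 106)/29 = 50*((-3 - 4/9) - 106)/29 = 50*(-31/9 - 106)/29 = (50/29)*(-985/9) = -49250/261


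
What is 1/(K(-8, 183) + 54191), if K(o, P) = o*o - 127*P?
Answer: 1/31014 ≈ 3.2243e-5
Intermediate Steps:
K(o, P) = o**2 - 127*P
1/(K(-8, 183) + 54191) = 1/(((-8)**2 - 127*183) + 54191) = 1/((64 - 23241) + 54191) = 1/(-23177 + 54191) = 1/31014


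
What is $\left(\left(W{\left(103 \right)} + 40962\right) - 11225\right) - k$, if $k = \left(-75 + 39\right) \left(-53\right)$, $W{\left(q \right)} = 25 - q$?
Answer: $27751$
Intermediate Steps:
$k = 1908$ ($k = \left(-36\right) \left(-53\right) = 1908$)
$\left(\left(W{\left(103 \right)} + 40962\right) - 11225\right) - k = \left(\left(\left(25 - 103\right) + 40962\right) - 11225\right) - 1908 = \left(\left(-78 + 40962\right) - 11225\right) - 1908 = \left(40884 - 11225\right) - 1908 = 29659 - 1908 = 27751$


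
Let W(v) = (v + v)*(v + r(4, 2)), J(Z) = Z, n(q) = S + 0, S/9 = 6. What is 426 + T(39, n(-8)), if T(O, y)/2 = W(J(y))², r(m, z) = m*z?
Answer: 89673258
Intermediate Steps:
S = 54 (S = 9*6 = 54)
n(q) = 54 (n(q) = 54 + 0 = 54)
W(v) = 2*v*(8 + v) (W(v) = (v + v)*(v + 4*2) = (2*v)*(v + 8) = (2*v)*(8 + v) = 2*v*(8 + v))
T(O, y) = 8*y²*(8 + y)² (T(O, y) = 2*(2*y*(8 + y))² = 2*(4*y²*(8 + y)²) = 8*y²*(8 + y)²)
426 + T(39, n(-8)) = 426 + 8*54²*(8 + 54)² = 426 + 8*2916*62² = 426 + 8*2916*3844 = 426 + 89672832 = 89673258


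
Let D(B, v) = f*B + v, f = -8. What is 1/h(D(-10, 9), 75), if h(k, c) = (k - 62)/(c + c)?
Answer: 50/9 ≈ 5.5556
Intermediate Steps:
D(B, v) = v - 8*B (D(B, v) = -8*B + v = v - 8*B)
h(k, c) = (-62 + k)/(2*c) (h(k, c) = (-62 + k)/((2*c)) = (-62 + k)*(1/(2*c)) = (-62 + k)/(2*c))
1/h(D(-10, 9), 75) = 1/((½)*(-62 + (9 - 8*(-10)))/75) = 1/((½)*(1/75)*(-62 + (9 + 80))) = 1/((½)*(1/75)*(-62 + 89)) = 1/((½)*(1/75)*27) = 1/(9/50) = 50/9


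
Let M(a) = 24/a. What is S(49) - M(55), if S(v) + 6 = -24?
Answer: -1674/55 ≈ -30.436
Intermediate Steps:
S(v) = -30 (S(v) = -6 - 24 = -30)
S(49) - M(55) = -30 - 24/55 = -1674/55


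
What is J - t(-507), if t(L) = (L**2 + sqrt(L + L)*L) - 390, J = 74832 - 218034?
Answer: -399861 + 6591*I*sqrt(6) ≈ -3.9986e+5 + 16145.0*I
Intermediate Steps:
J = -143202
t(L) = -390 + L**2 + sqrt(2)*L**(3/2) (t(L) = (L**2 + sqrt(2*L)*L) - 390 = (L**2 + (sqrt(2)*sqrt(L))*L) - 390 = (L**2 + sqrt(2)*L**(3/2)) - 390 = -390 + L**2 + sqrt(2)*L**(3/2))
J - t(-507) = -143202 - (-390 + (-507)**2 + sqrt(2)*(-507)**(3/2)) = -143202 - (-390 + 257049 + sqrt(2)*(-6591*I*sqrt(3))) = -143202 - (-390 + 257049 - 6591*I*sqrt(6)) = -143202 - (256659 - 6591*I*sqrt(6)) = -143202 + (-256659 + 6591*I*sqrt(6)) = -399861 + 6591*I*sqrt(6)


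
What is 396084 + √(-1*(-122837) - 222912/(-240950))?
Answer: 396084 + √71315894430389/24095 ≈ 3.9643e+5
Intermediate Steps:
396084 + √(-1*(-122837) - 222912/(-240950)) = 396084 + √(122837 - 222912*(-1/240950)) = 396084 + √(122837 + 111456/120475) = 396084 + √(14798899031/120475) = 396084 + √71315894430389/24095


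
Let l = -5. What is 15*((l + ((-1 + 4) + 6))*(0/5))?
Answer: 0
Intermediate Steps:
15*((l + ((-1 + 4) + 6))*(0/5)) = 15*((-5 + ((-1 + 4) + 6))*(0/5)) = 15*((-5 + (3 + 6))*(0*(1/5))) = 15*((-5 + 9)*0) = 15*(4*0) = 15*0 = 0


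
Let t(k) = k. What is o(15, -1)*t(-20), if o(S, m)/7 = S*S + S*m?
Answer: -29400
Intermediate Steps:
o(S, m) = 7*S**2 + 7*S*m (o(S, m) = 7*(S*S + S*m) = 7*(S**2 + S*m) = 7*S**2 + 7*S*m)
o(15, -1)*t(-20) = (7*15*(15 - 1))*(-20) = (7*15*14)*(-20) = 1470*(-20) = -29400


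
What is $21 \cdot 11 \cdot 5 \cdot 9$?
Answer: $10395$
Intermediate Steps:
$21 \cdot 11 \cdot 5 \cdot 9 = 231 \cdot 45 = 10395$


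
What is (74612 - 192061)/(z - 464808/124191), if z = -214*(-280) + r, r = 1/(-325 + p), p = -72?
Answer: -1930228392441/984700220291 ≈ -1.9602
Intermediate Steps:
r = -1/397 (r = 1/(-325 - 72) = 1/(-397) = -1/397 ≈ -0.0025189)
z = 23788239/397 (z = -214*(-280) - 1/397 = 59920 - 1/397 = 23788239/397 ≈ 59920.)
(74612 - 192061)/(z - 464808/124191) = (74612 - 192061)/(23788239/397 - 464808/124191) = -117449/(23788239/397 - 464808*1/124191) = -117449/(23788239/397 - 154936/41397) = -117449/984700220291/16434609 = -117449*16434609/984700220291 = -1930228392441/984700220291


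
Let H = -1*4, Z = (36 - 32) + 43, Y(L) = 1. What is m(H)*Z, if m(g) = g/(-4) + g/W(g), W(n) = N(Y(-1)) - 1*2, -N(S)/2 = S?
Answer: 94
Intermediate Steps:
N(S) = -2*S
W(n) = -4 (W(n) = -2*1 - 1*2 = -2 - 2 = -4)
Z = 47 (Z = 4 + 43 = 47)
H = -4
m(g) = -g/2 (m(g) = g/(-4) + g/(-4) = g*(-¼) + g*(-¼) = -g/4 - g/4 = -g/2)
m(H)*Z = -½*(-4)*47 = 2*47 = 94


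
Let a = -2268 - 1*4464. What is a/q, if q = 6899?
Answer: -6732/6899 ≈ -0.97579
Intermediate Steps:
a = -6732 (a = -2268 - 4464 = -6732)
a/q = -6732/6899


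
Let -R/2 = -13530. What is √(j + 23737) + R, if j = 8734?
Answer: 27060 + √32471 ≈ 27240.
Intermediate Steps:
R = 27060 (R = -2*(-13530) = 27060)
√(j + 23737) + R = √(8734 + 23737) + 27060 = √32471 + 27060 = 27060 + √32471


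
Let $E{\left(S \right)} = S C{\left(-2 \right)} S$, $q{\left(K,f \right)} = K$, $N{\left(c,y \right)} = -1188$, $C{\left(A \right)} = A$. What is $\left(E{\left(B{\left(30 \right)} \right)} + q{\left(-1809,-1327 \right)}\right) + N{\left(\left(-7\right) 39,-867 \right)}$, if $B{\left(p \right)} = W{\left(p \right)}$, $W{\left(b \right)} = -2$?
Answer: $-3005$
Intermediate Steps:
$B{\left(p \right)} = -2$
$E{\left(S \right)} = - 2 S^{2}$ ($E{\left(S \right)} = S \left(-2\right) S = - 2 S S = - 2 S^{2}$)
$\left(E{\left(B{\left(30 \right)} \right)} + q{\left(-1809,-1327 \right)}\right) + N{\left(\left(-7\right) 39,-867 \right)} = \left(- 2 \left(-2\right)^{2} - 1809\right) - 1188 = \left(\left(-2\right) 4 - 1809\right) - 1188 = \left(-8 - 1809\right) - 1188 = -1817 - 1188 = -3005$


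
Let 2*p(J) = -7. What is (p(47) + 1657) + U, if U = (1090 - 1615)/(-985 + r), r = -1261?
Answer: 1857143/1123 ≈ 1653.7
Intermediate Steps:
p(J) = -7/2 (p(J) = (½)*(-7) = -7/2)
U = 525/2246 (U = (1090 - 1615)/(-985 - 1261) = -525/(-2246) = -525*(-1/2246) = 525/2246 ≈ 0.23375)
(p(47) + 1657) + U = (-7/2 + 1657) + 525/2246 = 3307/2 + 525/2246 = 1857143/1123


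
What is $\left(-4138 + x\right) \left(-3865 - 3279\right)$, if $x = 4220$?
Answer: $-585808$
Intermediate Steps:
$\left(-4138 + x\right) \left(-3865 - 3279\right) = \left(-4138 + 4220\right) \left(-3865 - 3279\right) = 82 \left(-7144\right) = -585808$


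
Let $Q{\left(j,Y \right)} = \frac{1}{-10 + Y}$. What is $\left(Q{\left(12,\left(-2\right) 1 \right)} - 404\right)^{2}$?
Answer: $\frac{23512801}{144} \approx 1.6328 \cdot 10^{5}$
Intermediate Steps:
$\left(Q{\left(12,\left(-2\right) 1 \right)} - 404\right)^{2} = \left(\frac{1}{-10 - 2} - 404\right)^{2} = \left(\frac{1}{-12} - 404\right)^{2} = \left(- \frac{1}{12} - 404\right)^{2} = \left(- \frac{4849}{12}\right)^{2} = \frac{23512801}{144}$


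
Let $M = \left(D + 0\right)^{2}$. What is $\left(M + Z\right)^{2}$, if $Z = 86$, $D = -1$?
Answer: $7569$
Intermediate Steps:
$M = 1$ ($M = \left(-1 + 0\right)^{2} = \left(-1\right)^{2} = 1$)
$\left(M + Z\right)^{2} = \left(1 + 86\right)^{2} = 87^{2} = 7569$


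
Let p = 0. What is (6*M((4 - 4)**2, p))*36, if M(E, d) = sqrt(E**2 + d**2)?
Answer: 0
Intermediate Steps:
(6*M((4 - 4)**2, p))*36 = (6*sqrt(((4 - 4)**2)**2 + 0**2))*36 = (6*sqrt((0**2)**2 + 0))*36 = (6*sqrt(0**2 + 0))*36 = (6*sqrt(0 + 0))*36 = (6*sqrt(0))*36 = (6*0)*36 = 0*36 = 0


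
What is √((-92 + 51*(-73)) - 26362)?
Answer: 3*I*√3353 ≈ 173.72*I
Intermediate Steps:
√((-92 + 51*(-73)) - 26362) = √((-92 - 3723) - 26362) = √(-3815 - 26362) = √(-30177) = 3*I*√3353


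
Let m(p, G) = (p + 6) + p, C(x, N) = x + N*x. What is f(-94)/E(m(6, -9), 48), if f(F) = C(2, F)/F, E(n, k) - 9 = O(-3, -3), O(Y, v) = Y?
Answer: 31/94 ≈ 0.32979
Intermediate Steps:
m(p, G) = 6 + 2*p (m(p, G) = (6 + p) + p = 6 + 2*p)
E(n, k) = 6 (E(n, k) = 9 - 3 = 6)
f(F) = (2 + 2*F)/F (f(F) = (2*(1 + F))/F = (2 + 2*F)/F)
f(-94)/E(m(6, -9), 48) = (2 + 2/(-94))/6 = (2 + 2*(-1/94))*(⅙) = (2 - 1/47)*(⅙) = (93/47)*(⅙) = 31/94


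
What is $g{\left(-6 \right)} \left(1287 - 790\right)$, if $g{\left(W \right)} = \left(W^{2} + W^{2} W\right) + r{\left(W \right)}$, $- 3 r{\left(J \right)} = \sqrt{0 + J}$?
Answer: $-89460 - \frac{497 i \sqrt{6}}{3} \approx -89460.0 - 405.8 i$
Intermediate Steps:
$r{\left(J \right)} = - \frac{\sqrt{J}}{3}$ ($r{\left(J \right)} = - \frac{\sqrt{0 + J}}{3} = - \frac{\sqrt{J}}{3}$)
$g{\left(W \right)} = W^{2} + W^{3} - \frac{\sqrt{W}}{3}$ ($g{\left(W \right)} = \left(W^{2} + W^{2} W\right) - \frac{\sqrt{W}}{3} = \left(W^{2} + W^{3}\right) - \frac{\sqrt{W}}{3} = W^{2} + W^{3} - \frac{\sqrt{W}}{3}$)
$g{\left(-6 \right)} \left(1287 - 790\right) = \left(\left(-6\right)^{2} + \left(-6\right)^{3} - \frac{\sqrt{-6}}{3}\right) \left(1287 - 790\right) = \left(36 - 216 - \frac{i \sqrt{6}}{3}\right) 497 = \left(-180 - \frac{i \sqrt{6}}{3}\right) 497 = -89460 - \frac{497 i \sqrt{6}}{3}$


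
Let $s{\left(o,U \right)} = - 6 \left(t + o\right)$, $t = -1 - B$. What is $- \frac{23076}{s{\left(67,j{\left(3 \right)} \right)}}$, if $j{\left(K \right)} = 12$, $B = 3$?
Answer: $\frac{1282}{21} \approx 61.048$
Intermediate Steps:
$t = -4$ ($t = -1 - 3 = -4$)
$s{\left(o,U \right)} = 24 - 6 o$ ($s{\left(o,U \right)} = - 6 \left(-4 + o\right) = 24 - 6 o$)
$- \frac{23076}{s{\left(67,j{\left(3 \right)} \right)}} = - \frac{23076}{24 - 402} = - \frac{23076}{-378} = \left(-23076\right) \left(- \frac{1}{378}\right) = \frac{1282}{21}$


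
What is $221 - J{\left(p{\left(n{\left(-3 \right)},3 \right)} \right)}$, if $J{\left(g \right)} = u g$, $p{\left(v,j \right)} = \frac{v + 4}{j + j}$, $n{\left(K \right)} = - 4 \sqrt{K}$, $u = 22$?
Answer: $\frac{619}{3} + \frac{44 i \sqrt{3}}{3} \approx 206.33 + 25.403 i$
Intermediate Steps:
$p{\left(v,j \right)} = \frac{4 + v}{2 j}$
$J{\left(g \right)} = 22 g$
$221 - J{\left(p{\left(n{\left(-3 \right)},3 \right)} \right)} = 221 - 22 \frac{4 - 4 \sqrt{-3}}{2 \cdot 3} = 221 - 22 \cdot \frac{1}{2} \cdot \frac{1}{3} \left(4 - 4 i \sqrt{3}\right) = 221 - 22 \left(\frac{2}{3} - \frac{2 i \sqrt{3}}{3}\right) = 221 - \left(\frac{44}{3} - \frac{44 i \sqrt{3}}{3}\right) = \frac{619}{3} + \frac{44 i \sqrt{3}}{3}$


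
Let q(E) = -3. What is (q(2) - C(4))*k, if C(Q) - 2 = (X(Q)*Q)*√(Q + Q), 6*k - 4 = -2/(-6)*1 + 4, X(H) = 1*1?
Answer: -125/18 - 100*√2/9 ≈ -22.658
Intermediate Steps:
X(H) = 1
k = 25/18 (k = ⅔ + (-2/(-6)*1 + 4)/6 = ⅔ + (-2*(-⅙)*1 + 4)/6 = ⅔ + ((⅓)*1 + 4)/6 = ⅔ + (⅓ + 4)/6 = ⅔ + (⅙)*(13/3) = ⅔ + 13/18 = 25/18 ≈ 1.3889)
C(Q) = 2 + √2*Q^(3/2) (C(Q) = 2 + (1*Q)*√(Q + Q) = 2 + Q*√(2*Q) = 2 + Q*(√2*√Q) = 2 + √2*Q^(3/2))
(q(2) - C(4))*k = (-3 - (2 + √2*4^(3/2)))*(25/18) = (-3 - (2 + √2*8))*(25/18) = (-3 - (2 + 8*√2))*(25/18) = (-3 + (-2 - 8*√2))*(25/18) = (-5 - 8*√2)*(25/18) = -125/18 - 100*√2/9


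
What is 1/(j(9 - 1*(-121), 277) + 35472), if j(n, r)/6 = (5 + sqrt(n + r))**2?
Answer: 793/30154227 - 5*sqrt(407)/120616908 ≈ 2.5462e-5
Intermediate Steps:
j(n, r) = 6*(5 + sqrt(n + r))**2
1/(j(9 - 1*(-121), 277) + 35472) = 1/(6*(5 + sqrt((9 - 1*(-121)) + 277))**2 + 35472) = 1/(6*(5 + sqrt((9 + 121) + 277))**2 + 35472) = 1/(6*(5 + sqrt(130 + 277))**2 + 35472) = 1/(6*(5 + sqrt(407))**2 + 35472) = 1/(35472 + 6*(5 + sqrt(407))**2)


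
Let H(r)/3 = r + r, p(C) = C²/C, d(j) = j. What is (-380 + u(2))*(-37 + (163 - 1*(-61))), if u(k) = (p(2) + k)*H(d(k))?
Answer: -62084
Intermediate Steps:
p(C) = C
H(r) = 6*r (H(r) = 3*(r + r) = 3*(2*r) = 6*r)
u(k) = 6*k*(2 + k) (u(k) = (2 + k)*(6*k) = 6*k*(2 + k))
(-380 + u(2))*(-37 + (163 - 1*(-61))) = (-380 + 6*2*(2 + 2))*(-37 + (163 - 1*(-61))) = (-380 + 6*2*4)*(-37 + (163 + 61)) = (-380 + 48)*(-37 + 224) = -332*187 = -62084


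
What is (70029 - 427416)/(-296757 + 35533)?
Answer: 357387/261224 ≈ 1.3681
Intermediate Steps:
(70029 - 427416)/(-296757 + 35533) = -357387/(-261224) = -357387*(-1/261224) = 357387/261224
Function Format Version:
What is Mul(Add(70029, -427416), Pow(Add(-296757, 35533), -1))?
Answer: Rational(357387, 261224) ≈ 1.3681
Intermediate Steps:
Mul(Add(70029, -427416), Pow(Add(-296757, 35533), -1)) = Mul(-357387, Pow(-261224, -1)) = Mul(-357387, Rational(-1, 261224)) = Rational(357387, 261224)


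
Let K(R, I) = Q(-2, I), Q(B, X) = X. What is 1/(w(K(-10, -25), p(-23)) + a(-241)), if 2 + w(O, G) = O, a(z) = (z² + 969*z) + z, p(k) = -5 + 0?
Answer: -1/175716 ≈ -5.6910e-6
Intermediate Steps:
p(k) = -5
K(R, I) = I
a(z) = z² + 970*z
w(O, G) = -2 + O
1/(w(K(-10, -25), p(-23)) + a(-241)) = 1/((-2 - 25) - 241*(970 - 241)) = 1/(-27 - 241*729) = 1/(-27 - 175689) = 1/(-175716) = -1/175716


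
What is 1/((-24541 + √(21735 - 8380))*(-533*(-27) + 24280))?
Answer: -24541/23289506343746 - √13355/23289506343746 ≈ -1.0587e-9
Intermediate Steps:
1/((-24541 + √(21735 - 8380))*(-533*(-27) + 24280)) = 1/((-24541 + √13355)*(14391 + 24280)) = 1/((-24541 + √13355)*38671) = 1/(-949025011 + 38671*√13355)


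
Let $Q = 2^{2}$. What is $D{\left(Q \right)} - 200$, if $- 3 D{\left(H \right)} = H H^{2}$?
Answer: $- \frac{664}{3} \approx -221.33$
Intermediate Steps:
$Q = 4$
$D{\left(H \right)} = - \frac{H^{3}}{3}$ ($D{\left(H \right)} = - \frac{H H^{2}}{3} = - \frac{H^{3}}{3}$)
$D{\left(Q \right)} - 200 = - \frac{4^{3}}{3} - 200 = \left(- \frac{1}{3}\right) 64 - 200 = - \frac{64}{3} - 200 = - \frac{664}{3}$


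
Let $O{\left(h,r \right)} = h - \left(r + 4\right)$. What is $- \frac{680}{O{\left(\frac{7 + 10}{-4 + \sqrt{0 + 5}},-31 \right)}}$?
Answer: $- \frac{38930}{1159} - \frac{2890 \sqrt{5}}{1159} \approx -39.165$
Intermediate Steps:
$O{\left(h,r \right)} = -4 + h - r$ ($O{\left(h,r \right)} = h - \left(4 + r\right) = -4 + h - r$)
$- \frac{680}{O{\left(\frac{7 + 10}{-4 + \sqrt{0 + 5}},-31 \right)}} = - \frac{680}{-4 + \frac{7 + 10}{-4 + \sqrt{0 + 5}} - -31} = - \frac{680}{-4 + \frac{17}{-4 + \sqrt{5}} + 31} = - \frac{680}{27 + \frac{17}{-4 + \sqrt{5}}}$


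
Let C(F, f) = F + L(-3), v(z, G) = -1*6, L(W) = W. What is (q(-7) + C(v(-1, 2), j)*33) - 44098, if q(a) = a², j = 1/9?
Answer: -44346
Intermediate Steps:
v(z, G) = -6
j = ⅑ (j = 1*(⅑) = ⅑ ≈ 0.11111)
C(F, f) = -3 + F (C(F, f) = F - 3 = -3 + F)
(q(-7) + C(v(-1, 2), j)*33) - 44098 = ((-7)² + (-3 - 6)*33) - 44098 = (49 - 9*33) - 44098 = (49 - 297) - 44098 = -248 - 44098 = -44346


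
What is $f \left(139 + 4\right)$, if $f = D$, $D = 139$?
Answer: $19877$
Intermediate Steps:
$f = 139$
$f \left(139 + 4\right) = 139 \left(139 + 4\right) = 139 \cdot 143 = 19877$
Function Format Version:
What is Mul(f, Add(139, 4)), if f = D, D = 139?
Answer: 19877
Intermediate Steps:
f = 139
Mul(f, Add(139, 4)) = Mul(139, Add(139, 4)) = Mul(139, 143) = 19877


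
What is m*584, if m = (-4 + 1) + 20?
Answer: 9928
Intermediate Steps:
m = 17 (m = -3 + 20 = 17)
m*584 = 17*584 = 9928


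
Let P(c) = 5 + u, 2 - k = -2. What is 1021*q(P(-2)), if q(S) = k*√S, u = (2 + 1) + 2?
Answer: 4084*√10 ≈ 12915.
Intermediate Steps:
u = 5 (u = 3 + 2 = 5)
k = 4 (k = 2 - 1*(-2) = 2 + 2 = 4)
P(c) = 10 (P(c) = 5 + 5 = 10)
q(S) = 4*√S
1021*q(P(-2)) = 1021*(4*√10) = 4084*√10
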